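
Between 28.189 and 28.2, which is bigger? 28.2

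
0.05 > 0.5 False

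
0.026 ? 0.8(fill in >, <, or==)<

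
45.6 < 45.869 True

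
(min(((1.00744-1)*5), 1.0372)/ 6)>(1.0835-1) False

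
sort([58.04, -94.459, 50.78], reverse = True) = [58.04, 50.78, -94.459]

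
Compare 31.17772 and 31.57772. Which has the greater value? 31.57772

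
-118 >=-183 True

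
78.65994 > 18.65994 True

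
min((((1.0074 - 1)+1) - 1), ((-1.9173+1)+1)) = 0.0074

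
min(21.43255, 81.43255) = 21.43255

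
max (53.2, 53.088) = 53.2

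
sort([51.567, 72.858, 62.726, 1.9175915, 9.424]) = [1.9175915, 9.424, 51.567, 62.726, 72.858]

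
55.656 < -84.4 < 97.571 False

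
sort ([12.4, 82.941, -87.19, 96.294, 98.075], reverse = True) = [98.075, 96.294, 82.941, 12.4, -87.19]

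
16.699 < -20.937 False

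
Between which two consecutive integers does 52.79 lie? 52 and 53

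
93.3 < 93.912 True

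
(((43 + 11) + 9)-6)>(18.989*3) True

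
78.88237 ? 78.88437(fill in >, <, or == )<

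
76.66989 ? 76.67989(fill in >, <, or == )<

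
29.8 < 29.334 False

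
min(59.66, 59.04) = 59.04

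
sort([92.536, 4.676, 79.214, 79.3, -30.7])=[-30.7, 4.676, 79.214, 79.3, 92.536]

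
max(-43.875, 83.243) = 83.243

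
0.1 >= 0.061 True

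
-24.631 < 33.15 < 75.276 True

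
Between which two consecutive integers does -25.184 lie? -26 and -25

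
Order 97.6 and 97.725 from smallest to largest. 97.6, 97.725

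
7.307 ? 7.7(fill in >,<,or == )<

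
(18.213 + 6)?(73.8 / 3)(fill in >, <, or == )<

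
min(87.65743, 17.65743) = 17.65743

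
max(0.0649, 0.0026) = 0.0649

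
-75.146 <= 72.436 True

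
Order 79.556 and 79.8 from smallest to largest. 79.556, 79.8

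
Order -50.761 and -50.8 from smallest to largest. -50.8, -50.761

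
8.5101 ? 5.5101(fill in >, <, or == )>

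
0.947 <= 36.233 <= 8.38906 False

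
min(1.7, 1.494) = 1.494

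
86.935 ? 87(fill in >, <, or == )<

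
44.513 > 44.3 True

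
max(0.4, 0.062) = 0.4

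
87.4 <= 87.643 True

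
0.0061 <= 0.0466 True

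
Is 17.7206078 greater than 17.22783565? Yes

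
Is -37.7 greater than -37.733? Yes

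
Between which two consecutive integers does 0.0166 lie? 0 and 1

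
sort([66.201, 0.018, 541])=[0.018, 66.201, 541]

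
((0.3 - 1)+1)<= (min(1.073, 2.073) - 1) False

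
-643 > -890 True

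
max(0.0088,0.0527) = 0.0527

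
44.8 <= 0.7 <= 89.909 False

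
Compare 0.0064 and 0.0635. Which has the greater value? 0.0635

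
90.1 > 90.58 False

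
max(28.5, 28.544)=28.544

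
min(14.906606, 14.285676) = 14.285676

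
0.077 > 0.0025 True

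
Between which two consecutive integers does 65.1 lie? 65 and 66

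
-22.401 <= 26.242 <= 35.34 True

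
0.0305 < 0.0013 False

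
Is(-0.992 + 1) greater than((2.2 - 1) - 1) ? No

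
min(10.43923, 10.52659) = 10.43923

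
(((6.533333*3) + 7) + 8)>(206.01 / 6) True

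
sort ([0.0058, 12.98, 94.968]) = [0.0058, 12.98, 94.968]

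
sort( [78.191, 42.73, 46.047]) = [42.73, 46.047, 78.191]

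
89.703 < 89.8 True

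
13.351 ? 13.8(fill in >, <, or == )<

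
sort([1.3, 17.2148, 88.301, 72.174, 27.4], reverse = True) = [88.301, 72.174, 27.4, 17.2148, 1.3]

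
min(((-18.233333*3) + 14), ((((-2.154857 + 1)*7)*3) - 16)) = -40.699999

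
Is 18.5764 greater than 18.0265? Yes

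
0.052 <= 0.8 True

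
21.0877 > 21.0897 False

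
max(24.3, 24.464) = 24.464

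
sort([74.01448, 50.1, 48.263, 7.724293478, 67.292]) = [7.724293478, 48.263, 50.1, 67.292, 74.01448]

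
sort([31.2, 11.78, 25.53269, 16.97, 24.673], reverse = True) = [31.2, 25.53269, 24.673, 16.97, 11.78]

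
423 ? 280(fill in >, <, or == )>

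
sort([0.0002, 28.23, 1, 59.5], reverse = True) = [59.5, 28.23, 1, 0.0002]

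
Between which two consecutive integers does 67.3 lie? 67 and 68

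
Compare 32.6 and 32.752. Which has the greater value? 32.752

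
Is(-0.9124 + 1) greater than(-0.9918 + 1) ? Yes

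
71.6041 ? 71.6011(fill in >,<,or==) >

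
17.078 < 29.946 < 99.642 True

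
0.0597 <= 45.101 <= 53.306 True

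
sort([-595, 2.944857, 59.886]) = [-595, 2.944857, 59.886]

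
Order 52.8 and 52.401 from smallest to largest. 52.401, 52.8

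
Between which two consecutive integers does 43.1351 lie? 43 and 44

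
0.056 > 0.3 False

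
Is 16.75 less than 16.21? No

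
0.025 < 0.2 True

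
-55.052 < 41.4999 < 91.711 True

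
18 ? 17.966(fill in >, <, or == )>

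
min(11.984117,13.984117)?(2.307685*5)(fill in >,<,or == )>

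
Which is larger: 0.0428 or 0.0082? 0.0428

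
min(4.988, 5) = 4.988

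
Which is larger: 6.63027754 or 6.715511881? 6.715511881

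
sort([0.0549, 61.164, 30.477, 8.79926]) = [0.0549, 8.79926, 30.477, 61.164]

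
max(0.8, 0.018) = 0.8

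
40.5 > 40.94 False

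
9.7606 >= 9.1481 True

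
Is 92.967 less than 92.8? No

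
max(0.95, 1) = 1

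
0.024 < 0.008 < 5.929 False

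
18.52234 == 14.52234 False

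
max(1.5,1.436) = 1.5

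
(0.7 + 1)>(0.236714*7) True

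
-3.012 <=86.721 True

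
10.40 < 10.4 False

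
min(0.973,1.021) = 0.973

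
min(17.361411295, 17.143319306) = 17.143319306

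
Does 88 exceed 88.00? No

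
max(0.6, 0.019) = 0.6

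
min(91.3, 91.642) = 91.3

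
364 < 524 True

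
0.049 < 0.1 True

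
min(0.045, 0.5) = 0.045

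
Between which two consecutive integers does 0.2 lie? 0 and 1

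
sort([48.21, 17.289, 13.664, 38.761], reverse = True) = [48.21, 38.761, 17.289, 13.664]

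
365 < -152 False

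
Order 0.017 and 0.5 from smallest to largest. 0.017, 0.5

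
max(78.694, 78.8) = 78.8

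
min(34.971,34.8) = 34.8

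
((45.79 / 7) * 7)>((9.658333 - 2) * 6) False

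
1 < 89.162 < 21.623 False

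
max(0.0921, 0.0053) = 0.0921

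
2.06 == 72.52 False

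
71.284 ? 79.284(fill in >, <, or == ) <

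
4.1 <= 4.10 True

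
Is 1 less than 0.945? No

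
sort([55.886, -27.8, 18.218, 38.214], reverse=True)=[55.886, 38.214, 18.218, -27.8]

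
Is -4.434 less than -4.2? Yes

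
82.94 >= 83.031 False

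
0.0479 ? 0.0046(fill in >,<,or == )>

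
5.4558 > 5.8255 False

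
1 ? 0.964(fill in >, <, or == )>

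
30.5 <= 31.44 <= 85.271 True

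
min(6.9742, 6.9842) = 6.9742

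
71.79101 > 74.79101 False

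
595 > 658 False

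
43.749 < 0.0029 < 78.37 False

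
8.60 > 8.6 False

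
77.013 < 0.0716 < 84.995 False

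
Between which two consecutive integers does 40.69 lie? 40 and 41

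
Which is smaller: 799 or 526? 526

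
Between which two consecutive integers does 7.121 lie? 7 and 8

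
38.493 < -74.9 False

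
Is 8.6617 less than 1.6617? No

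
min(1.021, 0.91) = 0.91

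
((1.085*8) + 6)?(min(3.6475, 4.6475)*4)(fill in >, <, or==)>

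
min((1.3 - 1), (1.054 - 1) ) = 0.054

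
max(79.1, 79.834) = 79.834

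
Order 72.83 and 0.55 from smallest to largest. 0.55, 72.83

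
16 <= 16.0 True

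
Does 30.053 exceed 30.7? No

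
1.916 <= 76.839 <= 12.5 False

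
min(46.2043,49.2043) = 46.2043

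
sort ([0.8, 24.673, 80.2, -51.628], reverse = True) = [80.2, 24.673, 0.8, -51.628]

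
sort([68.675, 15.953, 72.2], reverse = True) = [72.2, 68.675, 15.953]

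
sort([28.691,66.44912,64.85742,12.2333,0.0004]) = [0.0004,12.2333,28.691,64.85742,66.44912]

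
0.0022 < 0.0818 True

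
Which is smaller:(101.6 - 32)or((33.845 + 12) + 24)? (101.6 - 32)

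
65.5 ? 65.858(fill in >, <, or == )<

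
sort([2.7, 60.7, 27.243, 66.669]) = [2.7, 27.243, 60.7, 66.669]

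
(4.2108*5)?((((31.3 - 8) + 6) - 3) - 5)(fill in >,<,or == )<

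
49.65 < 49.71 True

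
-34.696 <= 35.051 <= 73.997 True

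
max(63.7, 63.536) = 63.7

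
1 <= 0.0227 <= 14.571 False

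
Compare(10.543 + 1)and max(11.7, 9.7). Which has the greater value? max(11.7, 9.7)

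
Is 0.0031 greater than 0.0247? No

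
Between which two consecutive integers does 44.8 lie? 44 and 45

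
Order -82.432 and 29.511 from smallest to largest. -82.432, 29.511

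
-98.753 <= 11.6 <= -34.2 False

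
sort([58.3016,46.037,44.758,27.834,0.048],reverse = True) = [58.3016,46.037,44.758,27.834,0.048]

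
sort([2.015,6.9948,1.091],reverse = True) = [6.9948,2.015,1.091]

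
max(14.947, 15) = 15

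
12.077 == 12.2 False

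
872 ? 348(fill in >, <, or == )>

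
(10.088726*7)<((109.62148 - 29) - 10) True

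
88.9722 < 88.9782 True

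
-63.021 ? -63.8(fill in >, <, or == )>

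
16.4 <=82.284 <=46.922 False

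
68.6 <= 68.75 True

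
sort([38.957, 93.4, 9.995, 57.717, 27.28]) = [9.995, 27.28, 38.957, 57.717, 93.4]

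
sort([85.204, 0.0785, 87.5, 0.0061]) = [0.0061, 0.0785, 85.204, 87.5]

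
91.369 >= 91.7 False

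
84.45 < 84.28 False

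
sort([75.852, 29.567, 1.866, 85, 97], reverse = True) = [97, 85, 75.852, 29.567, 1.866]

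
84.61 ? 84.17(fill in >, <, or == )>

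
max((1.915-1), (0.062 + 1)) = 1.062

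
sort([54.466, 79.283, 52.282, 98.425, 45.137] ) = [45.137, 52.282, 54.466, 79.283, 98.425]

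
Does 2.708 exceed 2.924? No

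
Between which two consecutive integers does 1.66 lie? 1 and 2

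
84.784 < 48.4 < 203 False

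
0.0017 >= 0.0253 False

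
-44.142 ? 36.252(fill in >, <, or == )<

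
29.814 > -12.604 True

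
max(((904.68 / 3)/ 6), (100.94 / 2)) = 50.47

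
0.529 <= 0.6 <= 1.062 True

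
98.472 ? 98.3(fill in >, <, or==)>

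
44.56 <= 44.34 False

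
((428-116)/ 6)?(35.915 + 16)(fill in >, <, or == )>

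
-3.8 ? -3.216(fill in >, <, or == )<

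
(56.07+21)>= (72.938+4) True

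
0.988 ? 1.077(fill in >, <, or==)<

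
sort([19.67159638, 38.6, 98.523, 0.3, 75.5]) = [0.3, 19.67159638, 38.6, 75.5, 98.523]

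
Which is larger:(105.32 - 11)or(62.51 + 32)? (62.51 + 32)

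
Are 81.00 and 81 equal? Yes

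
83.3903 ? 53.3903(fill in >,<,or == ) >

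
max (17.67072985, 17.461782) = 17.67072985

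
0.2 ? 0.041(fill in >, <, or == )>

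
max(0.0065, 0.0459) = 0.0459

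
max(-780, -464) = -464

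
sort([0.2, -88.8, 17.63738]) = [-88.8, 0.2, 17.63738]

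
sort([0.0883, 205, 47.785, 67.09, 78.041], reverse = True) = [205, 78.041, 67.09, 47.785, 0.0883]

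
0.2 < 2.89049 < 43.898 True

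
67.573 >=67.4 True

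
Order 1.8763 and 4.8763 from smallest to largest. 1.8763,4.8763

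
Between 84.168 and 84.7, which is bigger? 84.7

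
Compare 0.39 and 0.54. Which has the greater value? 0.54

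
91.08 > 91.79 False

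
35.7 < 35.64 False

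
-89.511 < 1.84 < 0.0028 False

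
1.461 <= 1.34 False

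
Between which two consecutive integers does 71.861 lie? 71 and 72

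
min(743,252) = 252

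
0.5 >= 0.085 True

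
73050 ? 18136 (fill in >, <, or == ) >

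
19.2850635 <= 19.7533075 True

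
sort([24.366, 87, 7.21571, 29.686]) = [7.21571, 24.366, 29.686, 87]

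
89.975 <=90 True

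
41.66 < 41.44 False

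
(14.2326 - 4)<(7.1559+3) False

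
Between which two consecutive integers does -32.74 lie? -33 and -32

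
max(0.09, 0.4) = 0.4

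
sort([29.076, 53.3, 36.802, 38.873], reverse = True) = [53.3, 38.873, 36.802, 29.076]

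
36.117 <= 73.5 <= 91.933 True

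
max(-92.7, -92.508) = -92.508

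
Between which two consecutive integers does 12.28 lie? 12 and 13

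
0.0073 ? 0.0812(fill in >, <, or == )<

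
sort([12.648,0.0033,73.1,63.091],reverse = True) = [73.1,63.091,12.648,0.0033]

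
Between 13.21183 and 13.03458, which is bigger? 13.21183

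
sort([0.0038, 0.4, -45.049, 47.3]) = [-45.049, 0.0038, 0.4, 47.3]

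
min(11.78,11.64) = 11.64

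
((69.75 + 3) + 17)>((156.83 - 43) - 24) False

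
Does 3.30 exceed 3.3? No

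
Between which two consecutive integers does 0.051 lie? 0 and 1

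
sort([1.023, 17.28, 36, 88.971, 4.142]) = [1.023, 4.142, 17.28, 36, 88.971]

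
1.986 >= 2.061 False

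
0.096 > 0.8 False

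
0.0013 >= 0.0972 False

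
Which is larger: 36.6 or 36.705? 36.705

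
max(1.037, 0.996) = 1.037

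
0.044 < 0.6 True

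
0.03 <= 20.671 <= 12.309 False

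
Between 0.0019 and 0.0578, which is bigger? 0.0578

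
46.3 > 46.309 False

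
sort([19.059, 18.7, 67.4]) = [18.7, 19.059, 67.4]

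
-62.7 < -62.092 True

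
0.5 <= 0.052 False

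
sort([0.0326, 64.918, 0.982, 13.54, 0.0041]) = [0.0041, 0.0326, 0.982, 13.54, 64.918]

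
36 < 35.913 False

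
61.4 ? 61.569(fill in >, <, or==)<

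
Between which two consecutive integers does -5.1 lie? -6 and -5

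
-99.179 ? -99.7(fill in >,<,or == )>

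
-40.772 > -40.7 False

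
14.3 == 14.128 False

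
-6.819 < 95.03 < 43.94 False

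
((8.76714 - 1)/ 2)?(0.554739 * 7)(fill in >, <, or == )>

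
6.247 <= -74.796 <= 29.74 False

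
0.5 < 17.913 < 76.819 True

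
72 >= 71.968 True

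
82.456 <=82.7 True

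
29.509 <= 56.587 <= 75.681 True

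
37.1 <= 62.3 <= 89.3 True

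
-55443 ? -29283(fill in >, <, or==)<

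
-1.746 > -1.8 True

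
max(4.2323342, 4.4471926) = 4.4471926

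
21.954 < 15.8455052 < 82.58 False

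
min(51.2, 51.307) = 51.2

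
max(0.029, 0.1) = 0.1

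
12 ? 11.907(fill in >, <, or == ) >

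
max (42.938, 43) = 43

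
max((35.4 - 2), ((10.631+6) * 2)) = 33.4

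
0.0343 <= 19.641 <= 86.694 True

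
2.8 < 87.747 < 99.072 True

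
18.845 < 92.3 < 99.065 True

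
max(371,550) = 550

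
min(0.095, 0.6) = 0.095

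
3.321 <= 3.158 False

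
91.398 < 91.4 True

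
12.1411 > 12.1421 False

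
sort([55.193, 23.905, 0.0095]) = [0.0095, 23.905, 55.193]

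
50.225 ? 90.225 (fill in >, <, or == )<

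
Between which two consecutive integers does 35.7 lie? 35 and 36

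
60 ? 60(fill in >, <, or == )==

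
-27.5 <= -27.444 True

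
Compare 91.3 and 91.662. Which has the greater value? 91.662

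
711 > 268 True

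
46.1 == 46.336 False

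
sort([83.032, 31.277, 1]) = [1, 31.277, 83.032]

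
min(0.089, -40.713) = -40.713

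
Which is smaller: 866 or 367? 367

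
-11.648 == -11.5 False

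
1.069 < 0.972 False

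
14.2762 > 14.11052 True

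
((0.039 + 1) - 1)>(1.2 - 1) False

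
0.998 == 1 False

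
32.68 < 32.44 False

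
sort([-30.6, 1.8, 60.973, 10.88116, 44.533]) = [-30.6, 1.8, 10.88116, 44.533, 60.973]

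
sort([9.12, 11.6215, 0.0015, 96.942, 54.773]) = [0.0015, 9.12, 11.6215, 54.773, 96.942]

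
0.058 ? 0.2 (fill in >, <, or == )<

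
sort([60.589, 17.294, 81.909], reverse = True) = [81.909, 60.589, 17.294]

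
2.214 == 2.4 False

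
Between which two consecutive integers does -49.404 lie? -50 and -49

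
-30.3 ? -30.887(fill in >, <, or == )>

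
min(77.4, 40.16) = 40.16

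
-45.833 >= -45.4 False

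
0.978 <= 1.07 True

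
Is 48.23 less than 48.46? Yes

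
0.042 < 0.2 True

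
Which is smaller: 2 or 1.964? 1.964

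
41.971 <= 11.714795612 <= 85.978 False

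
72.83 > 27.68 True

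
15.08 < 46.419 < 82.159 True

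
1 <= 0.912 False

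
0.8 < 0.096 False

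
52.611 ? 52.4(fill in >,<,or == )>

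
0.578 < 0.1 False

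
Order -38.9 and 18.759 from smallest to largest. -38.9, 18.759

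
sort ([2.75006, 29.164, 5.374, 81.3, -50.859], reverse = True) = [81.3, 29.164, 5.374, 2.75006, -50.859]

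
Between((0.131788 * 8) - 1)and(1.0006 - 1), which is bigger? ((0.131788 * 8) - 1)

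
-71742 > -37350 False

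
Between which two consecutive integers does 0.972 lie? 0 and 1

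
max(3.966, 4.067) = 4.067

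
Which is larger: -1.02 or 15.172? 15.172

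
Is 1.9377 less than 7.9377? Yes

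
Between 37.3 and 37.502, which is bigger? 37.502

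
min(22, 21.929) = 21.929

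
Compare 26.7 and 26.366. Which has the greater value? 26.7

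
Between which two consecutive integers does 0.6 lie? 0 and 1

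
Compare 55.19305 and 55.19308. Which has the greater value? 55.19308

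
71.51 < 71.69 True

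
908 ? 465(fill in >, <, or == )>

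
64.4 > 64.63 False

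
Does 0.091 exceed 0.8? No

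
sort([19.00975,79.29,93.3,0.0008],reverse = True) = [93.3,79.29,19.00975,0.0008]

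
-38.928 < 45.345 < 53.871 True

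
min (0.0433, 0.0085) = 0.0085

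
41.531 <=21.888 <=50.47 False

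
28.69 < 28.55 False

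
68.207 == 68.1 False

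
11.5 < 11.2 False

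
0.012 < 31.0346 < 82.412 True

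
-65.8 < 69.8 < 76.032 True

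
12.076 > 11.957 True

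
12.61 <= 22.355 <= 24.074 True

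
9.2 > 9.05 True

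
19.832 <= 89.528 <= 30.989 False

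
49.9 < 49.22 False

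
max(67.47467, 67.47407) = 67.47467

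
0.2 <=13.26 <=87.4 True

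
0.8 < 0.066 False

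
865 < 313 False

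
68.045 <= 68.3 True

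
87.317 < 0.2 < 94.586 False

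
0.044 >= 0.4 False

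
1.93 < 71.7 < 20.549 False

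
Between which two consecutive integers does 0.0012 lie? 0 and 1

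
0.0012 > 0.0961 False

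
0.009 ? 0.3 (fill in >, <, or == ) <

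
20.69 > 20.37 True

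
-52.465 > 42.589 False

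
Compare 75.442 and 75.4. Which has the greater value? 75.442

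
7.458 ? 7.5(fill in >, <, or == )<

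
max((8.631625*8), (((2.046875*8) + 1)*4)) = 69.5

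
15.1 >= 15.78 False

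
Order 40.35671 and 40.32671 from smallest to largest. 40.32671, 40.35671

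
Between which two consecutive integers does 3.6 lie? 3 and 4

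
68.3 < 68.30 False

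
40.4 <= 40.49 True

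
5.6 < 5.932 True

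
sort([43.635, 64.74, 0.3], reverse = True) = [64.74, 43.635, 0.3]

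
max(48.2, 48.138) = 48.2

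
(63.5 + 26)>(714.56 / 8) True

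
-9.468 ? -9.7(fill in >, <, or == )>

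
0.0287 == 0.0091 False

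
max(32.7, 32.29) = 32.7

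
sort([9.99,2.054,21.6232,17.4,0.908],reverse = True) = [21.6232,17.4,9.99,2.054,0.908]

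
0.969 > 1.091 False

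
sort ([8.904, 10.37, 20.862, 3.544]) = [3.544, 8.904, 10.37, 20.862]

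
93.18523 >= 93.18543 False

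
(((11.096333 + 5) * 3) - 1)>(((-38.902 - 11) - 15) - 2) True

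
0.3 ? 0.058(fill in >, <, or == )>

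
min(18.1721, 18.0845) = 18.0845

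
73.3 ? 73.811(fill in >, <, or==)<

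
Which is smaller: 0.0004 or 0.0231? 0.0004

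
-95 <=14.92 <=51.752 True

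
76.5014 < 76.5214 True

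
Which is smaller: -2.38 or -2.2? -2.38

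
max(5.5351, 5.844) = 5.844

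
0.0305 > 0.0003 True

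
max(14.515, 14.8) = 14.8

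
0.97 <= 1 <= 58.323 True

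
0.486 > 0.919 False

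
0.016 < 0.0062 False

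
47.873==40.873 False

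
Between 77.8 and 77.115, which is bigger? 77.8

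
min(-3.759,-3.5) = -3.759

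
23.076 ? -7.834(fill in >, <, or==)>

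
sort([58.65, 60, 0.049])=[0.049, 58.65, 60]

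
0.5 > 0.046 True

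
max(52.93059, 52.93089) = 52.93089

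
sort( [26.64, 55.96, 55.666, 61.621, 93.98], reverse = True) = [93.98, 61.621, 55.96, 55.666, 26.64]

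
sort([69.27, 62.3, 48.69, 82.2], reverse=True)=[82.2, 69.27, 62.3, 48.69]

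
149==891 False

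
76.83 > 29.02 True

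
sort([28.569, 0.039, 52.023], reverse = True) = [52.023, 28.569, 0.039]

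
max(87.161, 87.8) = 87.8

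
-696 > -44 False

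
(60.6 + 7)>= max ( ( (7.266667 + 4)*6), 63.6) False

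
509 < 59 False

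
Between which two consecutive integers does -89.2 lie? -90 and -89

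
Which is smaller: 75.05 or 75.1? 75.05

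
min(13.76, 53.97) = 13.76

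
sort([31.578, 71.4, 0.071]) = [0.071, 31.578, 71.4]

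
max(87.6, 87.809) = 87.809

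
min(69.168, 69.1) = 69.1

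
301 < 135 False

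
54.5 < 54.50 False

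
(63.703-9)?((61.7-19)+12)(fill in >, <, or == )>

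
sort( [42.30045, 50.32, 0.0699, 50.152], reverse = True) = [50.32, 50.152, 42.30045, 0.0699]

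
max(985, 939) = 985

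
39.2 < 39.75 True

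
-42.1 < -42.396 False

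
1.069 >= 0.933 True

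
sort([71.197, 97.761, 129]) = [71.197, 97.761, 129]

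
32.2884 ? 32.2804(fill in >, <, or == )>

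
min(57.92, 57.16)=57.16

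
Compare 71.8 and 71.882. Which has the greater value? 71.882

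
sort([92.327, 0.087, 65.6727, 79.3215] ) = [0.087, 65.6727, 79.3215, 92.327]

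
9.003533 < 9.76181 True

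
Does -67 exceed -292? Yes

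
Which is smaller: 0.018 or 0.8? 0.018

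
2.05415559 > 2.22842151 False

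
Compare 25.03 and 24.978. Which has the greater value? 25.03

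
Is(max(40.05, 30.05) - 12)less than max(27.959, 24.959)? No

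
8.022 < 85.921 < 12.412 False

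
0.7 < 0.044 False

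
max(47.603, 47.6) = 47.603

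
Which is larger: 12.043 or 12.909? 12.909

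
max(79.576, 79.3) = 79.576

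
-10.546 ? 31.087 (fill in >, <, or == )<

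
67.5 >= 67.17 True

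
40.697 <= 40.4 False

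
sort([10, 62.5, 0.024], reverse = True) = [62.5, 10, 0.024]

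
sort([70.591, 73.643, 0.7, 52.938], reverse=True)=[73.643, 70.591, 52.938, 0.7]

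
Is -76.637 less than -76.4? Yes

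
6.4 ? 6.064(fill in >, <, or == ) >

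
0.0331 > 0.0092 True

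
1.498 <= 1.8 True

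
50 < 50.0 False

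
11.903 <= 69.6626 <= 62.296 False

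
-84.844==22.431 False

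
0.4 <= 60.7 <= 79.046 True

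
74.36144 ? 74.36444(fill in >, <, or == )<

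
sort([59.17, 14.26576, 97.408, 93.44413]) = [14.26576, 59.17, 93.44413, 97.408]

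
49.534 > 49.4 True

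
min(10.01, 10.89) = 10.01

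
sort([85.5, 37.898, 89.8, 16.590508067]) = [16.590508067, 37.898, 85.5, 89.8]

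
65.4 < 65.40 False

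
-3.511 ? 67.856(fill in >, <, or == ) <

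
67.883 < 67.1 False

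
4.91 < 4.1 False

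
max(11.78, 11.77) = 11.78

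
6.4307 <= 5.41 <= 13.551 False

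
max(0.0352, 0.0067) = 0.0352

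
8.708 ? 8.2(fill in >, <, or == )>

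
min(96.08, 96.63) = 96.08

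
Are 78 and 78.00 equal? Yes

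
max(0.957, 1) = 1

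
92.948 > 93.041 False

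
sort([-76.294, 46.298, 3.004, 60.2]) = [-76.294, 3.004, 46.298, 60.2]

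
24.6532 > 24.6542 False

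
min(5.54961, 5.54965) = 5.54961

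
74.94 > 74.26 True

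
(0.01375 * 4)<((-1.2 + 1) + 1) True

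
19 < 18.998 False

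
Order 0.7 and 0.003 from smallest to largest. 0.003, 0.7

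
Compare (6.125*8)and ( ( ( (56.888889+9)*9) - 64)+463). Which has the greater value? ( ( ( (56.888889+9)*9) - 64)+463)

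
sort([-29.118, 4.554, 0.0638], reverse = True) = [4.554, 0.0638, -29.118]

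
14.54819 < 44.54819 True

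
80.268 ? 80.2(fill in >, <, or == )>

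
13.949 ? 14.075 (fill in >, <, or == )<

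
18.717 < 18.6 False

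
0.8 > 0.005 True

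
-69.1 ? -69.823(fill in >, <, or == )>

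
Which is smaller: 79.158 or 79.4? 79.158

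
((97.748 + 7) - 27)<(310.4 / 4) False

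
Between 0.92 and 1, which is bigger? 1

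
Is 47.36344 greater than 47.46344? No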